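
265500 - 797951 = -532451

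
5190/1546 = 3 + 276/773 = 3.36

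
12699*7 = 88893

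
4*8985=35940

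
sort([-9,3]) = [ - 9 , 3 ]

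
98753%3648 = 257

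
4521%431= 211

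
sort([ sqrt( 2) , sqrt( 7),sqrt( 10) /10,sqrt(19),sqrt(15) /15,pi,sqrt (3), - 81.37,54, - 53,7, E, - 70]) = [ - 81.37, - 70, - 53,  sqrt(15)/15 , sqrt(10 ) /10,sqrt ( 2),sqrt( 3 ), sqrt( 7) , E, pi,sqrt(19),7,54] 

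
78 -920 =-842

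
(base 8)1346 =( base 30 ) om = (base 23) 196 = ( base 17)29B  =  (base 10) 742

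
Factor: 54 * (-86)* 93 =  - 431892 = - 2^2 * 3^4 * 31^1*43^1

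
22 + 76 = 98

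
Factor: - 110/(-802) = 55/401= 5^1*11^1*401^(-1)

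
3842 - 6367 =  - 2525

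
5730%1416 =66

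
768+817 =1585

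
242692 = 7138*34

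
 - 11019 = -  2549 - 8470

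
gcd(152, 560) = 8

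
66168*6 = 397008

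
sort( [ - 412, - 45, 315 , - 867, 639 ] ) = [ - 867, -412, - 45, 315, 639 ] 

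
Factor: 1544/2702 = 2^2 * 7^(  -  1) = 4/7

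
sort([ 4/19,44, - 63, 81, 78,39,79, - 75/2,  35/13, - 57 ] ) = [ -63, - 57, - 75/2, 4/19, 35/13,39, 44,78,79,81 ]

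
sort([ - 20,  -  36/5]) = [ - 20 , -36/5] 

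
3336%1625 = 86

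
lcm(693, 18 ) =1386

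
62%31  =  0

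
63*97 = 6111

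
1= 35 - 34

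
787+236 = 1023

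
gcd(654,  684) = 6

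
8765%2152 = 157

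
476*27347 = 13017172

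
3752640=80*46908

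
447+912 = 1359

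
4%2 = 0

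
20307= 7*2901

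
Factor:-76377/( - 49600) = 2^(- 6 )*3^1*5^( - 2 )*7^1 * 31^(- 1)*3637^1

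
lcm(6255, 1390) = 12510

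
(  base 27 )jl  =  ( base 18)1bc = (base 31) h7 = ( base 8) 1026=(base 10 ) 534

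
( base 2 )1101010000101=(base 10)6789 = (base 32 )6k5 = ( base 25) ale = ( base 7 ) 25536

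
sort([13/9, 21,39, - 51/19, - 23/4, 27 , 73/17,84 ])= [ - 23/4,-51/19,  13/9,73/17,21,  27,39, 84]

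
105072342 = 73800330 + 31272012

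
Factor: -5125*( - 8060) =41307500= 2^2*5^4*13^1*31^1*41^1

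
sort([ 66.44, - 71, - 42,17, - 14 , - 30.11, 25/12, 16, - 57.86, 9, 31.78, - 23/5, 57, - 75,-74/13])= [ - 75, - 71 , - 57.86,-42, - 30.11, - 14,- 74/13, - 23/5,25/12, 9,  16, 17, 31.78, 57 , 66.44]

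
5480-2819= 2661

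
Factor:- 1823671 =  -1823671^1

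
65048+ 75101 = 140149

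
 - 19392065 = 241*( - 80465)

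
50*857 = 42850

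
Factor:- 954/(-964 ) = 477/482= 2^(-1 )*3^2*53^1*241^( - 1)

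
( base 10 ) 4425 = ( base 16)1149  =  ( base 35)3lf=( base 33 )423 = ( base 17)F55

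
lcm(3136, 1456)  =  40768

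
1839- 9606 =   -  7767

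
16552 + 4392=20944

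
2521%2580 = 2521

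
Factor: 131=131^1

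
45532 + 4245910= 4291442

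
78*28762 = 2243436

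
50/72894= 25/36447 = 0.00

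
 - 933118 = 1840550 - 2773668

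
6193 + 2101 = 8294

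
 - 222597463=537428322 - 760025785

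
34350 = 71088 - 36738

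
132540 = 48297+84243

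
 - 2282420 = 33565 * ( - 68 )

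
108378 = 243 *446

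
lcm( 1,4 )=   4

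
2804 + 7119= 9923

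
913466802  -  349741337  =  563725465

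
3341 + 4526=7867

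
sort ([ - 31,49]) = [ - 31,49 ]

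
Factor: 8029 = 7^1*31^1*37^1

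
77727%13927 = 8092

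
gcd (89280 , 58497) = 93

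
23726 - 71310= - 47584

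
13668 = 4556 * 3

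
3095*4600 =14237000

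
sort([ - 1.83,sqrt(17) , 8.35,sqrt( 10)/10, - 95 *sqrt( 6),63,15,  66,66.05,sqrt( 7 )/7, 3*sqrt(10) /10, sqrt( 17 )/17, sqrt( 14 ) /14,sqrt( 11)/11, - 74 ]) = [ - 95*sqrt ( 6), - 74,-1.83,sqrt (17) /17, sqrt( 14 ) /14,sqrt( 11)/11,sqrt( 10)/10, sqrt( 7)/7,3*sqrt (10) /10,sqrt ( 17 ), 8.35,15,63, 66, 66.05 ]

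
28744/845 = 34 + 14/845 = 34.02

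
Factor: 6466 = 2^1*53^1 * 61^1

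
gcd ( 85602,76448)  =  2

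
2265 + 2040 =4305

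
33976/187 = 33976/187 = 181.69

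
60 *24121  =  1447260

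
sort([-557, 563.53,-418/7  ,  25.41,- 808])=[ - 808, - 557, - 418/7,25.41,563.53 ]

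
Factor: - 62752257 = -3^2*23^1*303151^1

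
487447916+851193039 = 1338640955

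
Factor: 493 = 17^1 * 29^1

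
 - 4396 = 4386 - 8782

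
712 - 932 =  - 220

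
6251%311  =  31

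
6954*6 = 41724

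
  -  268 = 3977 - 4245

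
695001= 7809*89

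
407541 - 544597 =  - 137056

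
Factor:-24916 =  - 2^2 * 6229^1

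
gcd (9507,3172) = 1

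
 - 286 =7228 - 7514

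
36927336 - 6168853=30758483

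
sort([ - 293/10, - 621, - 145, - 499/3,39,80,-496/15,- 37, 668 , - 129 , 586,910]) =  [ - 621, - 499/3, - 145, - 129,-37 , - 496/15, - 293/10,39, 80, 586,668,  910]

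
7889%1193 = 731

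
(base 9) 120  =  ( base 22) 4b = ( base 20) 4j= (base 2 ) 1100011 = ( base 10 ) 99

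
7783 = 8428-645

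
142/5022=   71/2511 = 0.03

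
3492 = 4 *873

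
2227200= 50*44544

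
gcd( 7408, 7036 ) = 4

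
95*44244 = 4203180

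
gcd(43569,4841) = 4841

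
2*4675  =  9350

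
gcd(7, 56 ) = 7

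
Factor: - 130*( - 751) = 2^1*5^1*13^1*751^1=97630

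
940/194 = 4 + 82/97= 4.85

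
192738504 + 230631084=423369588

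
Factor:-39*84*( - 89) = 291564 = 2^2*3^2*7^1*13^1* 89^1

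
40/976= 5/122 = 0.04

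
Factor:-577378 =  - 2^1 * 288689^1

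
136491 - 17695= 118796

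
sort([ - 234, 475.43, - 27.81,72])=[ - 234,-27.81,72,475.43]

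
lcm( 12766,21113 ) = 548938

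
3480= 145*24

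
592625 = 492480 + 100145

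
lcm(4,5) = 20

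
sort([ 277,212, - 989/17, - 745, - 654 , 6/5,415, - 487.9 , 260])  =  [-745, -654, - 487.9, - 989/17,6/5, 212,  260,  277,415]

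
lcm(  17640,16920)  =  829080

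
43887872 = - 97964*(-448) 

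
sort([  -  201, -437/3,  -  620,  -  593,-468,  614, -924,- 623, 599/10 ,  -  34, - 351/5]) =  [ - 924, - 623, - 620, - 593,  -  468, - 201, - 437/3,-351/5, - 34,599/10, 614 ]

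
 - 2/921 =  - 1+919/921  =  - 0.00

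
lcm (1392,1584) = 45936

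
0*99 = 0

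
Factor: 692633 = 31^1 * 22343^1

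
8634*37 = 319458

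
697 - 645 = 52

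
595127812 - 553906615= 41221197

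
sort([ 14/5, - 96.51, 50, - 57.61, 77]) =[ - 96.51, - 57.61,14/5,  50,  77]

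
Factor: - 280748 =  - 2^2*13^1*5399^1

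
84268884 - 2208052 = 82060832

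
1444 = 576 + 868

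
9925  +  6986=16911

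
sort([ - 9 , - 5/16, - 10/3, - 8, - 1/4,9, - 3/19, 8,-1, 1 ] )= [-9, - 8, - 10/3, - 1, - 5/16, - 1/4, - 3/19, 1, 8, 9 ] 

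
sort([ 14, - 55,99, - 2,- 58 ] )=[ - 58, - 55, - 2 , 14, 99] 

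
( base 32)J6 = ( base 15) 2AE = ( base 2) 1001100110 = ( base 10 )614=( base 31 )JP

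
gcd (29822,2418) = 806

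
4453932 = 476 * 9357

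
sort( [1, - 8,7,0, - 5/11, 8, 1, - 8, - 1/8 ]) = [-8,-8, - 5/11, - 1/8,0, 1, 1, 7,8] 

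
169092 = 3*56364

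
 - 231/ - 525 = 11/25 = 0.44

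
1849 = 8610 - 6761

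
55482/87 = 637 + 21/29 = 637.72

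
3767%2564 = 1203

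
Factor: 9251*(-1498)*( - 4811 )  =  66670828378=2^1*7^1*11^1*17^1* 29^2*107^1*283^1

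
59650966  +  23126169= 82777135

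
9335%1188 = 1019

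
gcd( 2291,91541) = 1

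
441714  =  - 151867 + 593581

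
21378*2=42756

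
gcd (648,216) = 216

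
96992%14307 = 11150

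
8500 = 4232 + 4268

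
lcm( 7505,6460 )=510340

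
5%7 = 5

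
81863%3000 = 863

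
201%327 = 201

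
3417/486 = 1139/162 = 7.03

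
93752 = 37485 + 56267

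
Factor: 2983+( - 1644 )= 1339 = 13^1*103^1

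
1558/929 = 1 + 629/929 = 1.68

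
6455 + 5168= 11623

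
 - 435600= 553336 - 988936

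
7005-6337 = 668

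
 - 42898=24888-67786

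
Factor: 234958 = 2^1*29^1*4051^1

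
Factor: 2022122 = 2^1 * 311^1*3251^1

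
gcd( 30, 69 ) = 3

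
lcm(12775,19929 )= 498225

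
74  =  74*1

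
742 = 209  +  533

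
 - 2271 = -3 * 757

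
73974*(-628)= - 46455672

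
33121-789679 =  - 756558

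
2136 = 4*534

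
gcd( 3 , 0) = 3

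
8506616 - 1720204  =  6786412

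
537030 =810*663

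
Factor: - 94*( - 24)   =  2^4 * 3^1*47^1 = 2256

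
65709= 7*9387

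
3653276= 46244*79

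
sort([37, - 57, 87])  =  [ - 57,37, 87 ] 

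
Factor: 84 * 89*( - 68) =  - 508368= - 2^4*3^1 * 7^1*17^1*89^1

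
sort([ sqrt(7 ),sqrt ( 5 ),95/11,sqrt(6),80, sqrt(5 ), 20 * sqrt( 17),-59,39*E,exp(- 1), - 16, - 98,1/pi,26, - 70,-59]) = [  -  98, - 70,-59, - 59, - 16, 1/pi, exp( - 1),sqrt (5 ),sqrt ( 5),sqrt(6), sqrt(7), 95/11,26,80,20 *sqrt(17), 39*E]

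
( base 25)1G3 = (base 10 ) 1028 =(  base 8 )2004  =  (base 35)TD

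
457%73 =19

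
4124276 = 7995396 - 3871120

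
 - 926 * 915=  -  847290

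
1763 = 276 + 1487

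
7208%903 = 887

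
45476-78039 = - 32563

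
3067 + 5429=8496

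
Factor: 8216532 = 2^2*3^3*76079^1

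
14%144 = 14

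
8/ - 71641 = - 1 + 71633/71641 = -0.00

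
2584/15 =172 + 4/15 = 172.27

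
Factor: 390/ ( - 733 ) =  - 2^1*3^1*5^1*13^1*733^( - 1) 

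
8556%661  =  624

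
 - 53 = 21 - 74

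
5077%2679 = 2398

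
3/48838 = 3/48838=0.00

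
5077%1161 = 433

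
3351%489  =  417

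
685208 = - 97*( - 7064)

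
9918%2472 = 30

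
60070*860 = 51660200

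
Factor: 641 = 641^1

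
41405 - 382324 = -340919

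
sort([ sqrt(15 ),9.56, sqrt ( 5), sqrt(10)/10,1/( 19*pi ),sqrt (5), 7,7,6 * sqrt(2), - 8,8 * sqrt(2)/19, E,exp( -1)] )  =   [ - 8,  1/ ( 19*pi),sqrt( 10)/10,exp ( - 1 ),8 * sqrt (2)/19,sqrt( 5), sqrt ( 5 ), E,sqrt (15),7, 7 , 6*sqrt(2 ),9.56 ]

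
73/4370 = 73/4370 = 0.02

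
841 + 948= 1789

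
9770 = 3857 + 5913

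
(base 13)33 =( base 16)2A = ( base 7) 60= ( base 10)42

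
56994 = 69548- 12554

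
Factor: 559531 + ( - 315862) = 243669 = 3^1*81223^1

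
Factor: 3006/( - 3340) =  - 9/10 = - 2^(-1)*3^2*5^( - 1 )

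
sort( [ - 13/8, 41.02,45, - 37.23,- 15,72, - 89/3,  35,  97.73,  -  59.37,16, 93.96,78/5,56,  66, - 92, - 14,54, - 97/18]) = [ - 92, - 59.37  , - 37.23, - 89/3, - 15,-14, - 97/18,-13/8, 78/5, 16,35 , 41.02,45,54, 56,66,72,93.96,97.73]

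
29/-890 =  - 1+861/890 = - 0.03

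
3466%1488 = 490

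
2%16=2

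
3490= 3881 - 391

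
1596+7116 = 8712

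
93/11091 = 31/3697 = 0.01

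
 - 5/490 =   -  1 + 97/98   =  - 0.01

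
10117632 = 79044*128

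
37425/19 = 1969 + 14/19=1969.74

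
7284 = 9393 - 2109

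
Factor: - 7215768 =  -2^3 * 3^2*7^1*103^1 * 139^1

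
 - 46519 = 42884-89403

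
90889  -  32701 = 58188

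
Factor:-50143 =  - 41^1*1223^1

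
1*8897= 8897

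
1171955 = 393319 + 778636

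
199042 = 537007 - 337965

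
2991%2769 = 222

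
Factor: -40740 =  - 2^2*3^1*5^1 * 7^1*97^1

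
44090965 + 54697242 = 98788207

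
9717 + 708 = 10425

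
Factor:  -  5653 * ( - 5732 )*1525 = 2^2*5^2*61^1*1433^1*5653^1=49414568900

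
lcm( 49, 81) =3969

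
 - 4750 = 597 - 5347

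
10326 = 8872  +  1454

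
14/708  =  7/354= 0.02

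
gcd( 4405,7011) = 1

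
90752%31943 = 26866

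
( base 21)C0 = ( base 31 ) 84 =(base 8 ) 374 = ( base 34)7E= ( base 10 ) 252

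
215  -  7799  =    -  7584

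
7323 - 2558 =4765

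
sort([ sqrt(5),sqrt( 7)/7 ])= [ sqrt(7)/7,sqrt(5)]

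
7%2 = 1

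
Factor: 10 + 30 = 40  =  2^3*5^1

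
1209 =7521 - 6312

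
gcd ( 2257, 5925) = 1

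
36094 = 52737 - 16643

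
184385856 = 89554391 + 94831465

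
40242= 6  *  6707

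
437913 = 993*441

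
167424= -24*(  -  6976 ) 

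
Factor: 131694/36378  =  3^(  -  1 )*43^( - 1 )*467^1=467/129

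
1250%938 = 312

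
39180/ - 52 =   -  754 + 7/13  =  - 753.46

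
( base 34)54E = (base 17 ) 138e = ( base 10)5930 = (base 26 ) 8k2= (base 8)13452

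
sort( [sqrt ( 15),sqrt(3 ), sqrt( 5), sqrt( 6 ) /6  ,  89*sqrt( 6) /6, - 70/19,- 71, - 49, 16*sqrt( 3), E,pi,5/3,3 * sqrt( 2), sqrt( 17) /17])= [ - 71, - 49,-70/19, sqrt( 17)/17, sqrt( 6 )/6 , 5/3, sqrt( 3), sqrt(5), E, pi, sqrt( 15), 3 * sqrt (2), 16*sqrt( 3 ),89*sqrt( 6)/6]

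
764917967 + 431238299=1196156266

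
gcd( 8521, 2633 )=1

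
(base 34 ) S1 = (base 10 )953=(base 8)1671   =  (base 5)12303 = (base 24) 1fh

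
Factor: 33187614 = 2^1*3^1*41^1*134909^1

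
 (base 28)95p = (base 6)53233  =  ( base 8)16065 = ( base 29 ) 8h0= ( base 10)7221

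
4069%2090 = 1979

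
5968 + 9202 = 15170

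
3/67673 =3/67673=0.00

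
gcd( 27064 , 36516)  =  68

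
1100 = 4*275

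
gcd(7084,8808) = 4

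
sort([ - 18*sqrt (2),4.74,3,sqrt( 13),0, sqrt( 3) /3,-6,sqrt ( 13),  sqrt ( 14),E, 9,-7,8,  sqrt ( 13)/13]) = [ - 18*sqrt( 2), - 7, - 6,0,  sqrt(13) /13, sqrt( 3 ) /3,E, 3,sqrt( 13),  sqrt(13), sqrt( 14), 4.74, 8, 9] 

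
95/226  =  95/226 = 0.42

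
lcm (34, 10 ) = 170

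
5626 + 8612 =14238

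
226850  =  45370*5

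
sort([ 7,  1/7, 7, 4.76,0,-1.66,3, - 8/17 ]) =[-1.66, - 8/17 , 0 , 1/7, 3,4.76, 7,7]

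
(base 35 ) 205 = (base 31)2H6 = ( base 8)4627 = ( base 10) 2455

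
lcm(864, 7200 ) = 21600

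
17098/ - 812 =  - 8549/406 = -21.06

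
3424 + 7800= 11224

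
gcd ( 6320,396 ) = 4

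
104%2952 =104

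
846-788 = 58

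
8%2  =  0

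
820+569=1389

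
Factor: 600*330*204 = 40392000=2^6*3^3*5^3 * 11^1*17^1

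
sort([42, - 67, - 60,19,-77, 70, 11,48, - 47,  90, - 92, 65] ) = [ - 92, -77, - 67, -60, -47, 11, 19, 42, 48, 65,70 , 90 ]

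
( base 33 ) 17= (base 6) 104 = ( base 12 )34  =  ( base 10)40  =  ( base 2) 101000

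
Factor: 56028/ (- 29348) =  - 3^1*7^1 * 11^( - 1 ) = - 21/11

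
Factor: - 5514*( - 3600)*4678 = 2^6*3^3 * 5^2* 919^1 * 2339^1 = 92860171200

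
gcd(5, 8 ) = 1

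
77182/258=299 +20/129 = 299.16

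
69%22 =3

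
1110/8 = 555/4  =  138.75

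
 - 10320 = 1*( - 10320)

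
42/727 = 42/727=0.06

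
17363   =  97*179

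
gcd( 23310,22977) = 333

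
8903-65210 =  - 56307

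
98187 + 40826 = 139013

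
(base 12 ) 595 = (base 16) 341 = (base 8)1501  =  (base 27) 13N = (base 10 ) 833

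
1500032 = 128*11719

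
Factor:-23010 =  -2^1*3^1*5^1*13^1*59^1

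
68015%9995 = 8045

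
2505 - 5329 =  - 2824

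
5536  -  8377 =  - 2841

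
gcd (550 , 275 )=275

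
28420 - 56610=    - 28190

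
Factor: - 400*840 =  - 336000 = - 2^7*3^1*5^3*7^1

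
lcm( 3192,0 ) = 0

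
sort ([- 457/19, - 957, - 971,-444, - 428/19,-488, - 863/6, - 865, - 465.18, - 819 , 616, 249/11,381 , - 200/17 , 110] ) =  [ - 971, - 957,-865, - 819, - 488, - 465.18,- 444, -863/6, - 457/19, -428/19,-200/17,249/11, 110, 381, 616]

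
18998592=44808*424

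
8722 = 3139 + 5583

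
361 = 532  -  171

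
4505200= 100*45052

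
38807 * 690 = 26776830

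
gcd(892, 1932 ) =4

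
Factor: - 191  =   - 191^1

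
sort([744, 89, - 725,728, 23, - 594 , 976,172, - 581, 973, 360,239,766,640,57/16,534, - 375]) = [ - 725 , - 594,-581, - 375,57/16 , 23,89,172, 239,360, 534,640, 728,744, 766, 973, 976]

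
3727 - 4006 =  - 279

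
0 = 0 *996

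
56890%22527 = 11836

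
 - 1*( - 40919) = 40919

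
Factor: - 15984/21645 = - 48/65 = - 2^4*3^1 * 5^( - 1 )*13^( - 1)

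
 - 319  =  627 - 946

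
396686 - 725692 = -329006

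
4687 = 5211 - 524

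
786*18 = 14148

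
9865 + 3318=13183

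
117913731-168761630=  - 50847899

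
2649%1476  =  1173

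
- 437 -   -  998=561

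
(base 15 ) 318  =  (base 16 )2BA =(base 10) 698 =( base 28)oq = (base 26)10M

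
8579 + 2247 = 10826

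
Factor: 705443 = 67^1*10529^1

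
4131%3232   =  899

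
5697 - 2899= 2798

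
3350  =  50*67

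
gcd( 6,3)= 3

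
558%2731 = 558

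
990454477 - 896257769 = 94196708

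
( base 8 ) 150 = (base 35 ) 2Y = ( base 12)88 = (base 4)1220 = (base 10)104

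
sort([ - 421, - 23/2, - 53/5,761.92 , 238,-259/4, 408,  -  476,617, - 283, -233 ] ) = [- 476 ,-421,-283, - 233, - 259/4,  -  23/2,  -  53/5 , 238  ,  408,617,761.92 ]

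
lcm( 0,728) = 0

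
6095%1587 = 1334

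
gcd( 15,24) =3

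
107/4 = 107/4  =  26.75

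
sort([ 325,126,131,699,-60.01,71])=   [-60.01,71,126, 131,325,  699 ]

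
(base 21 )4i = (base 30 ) 3c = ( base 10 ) 102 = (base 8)146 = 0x66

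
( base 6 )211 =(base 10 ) 79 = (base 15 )54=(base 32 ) 2f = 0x4F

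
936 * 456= 426816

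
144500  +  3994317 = 4138817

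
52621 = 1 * 52621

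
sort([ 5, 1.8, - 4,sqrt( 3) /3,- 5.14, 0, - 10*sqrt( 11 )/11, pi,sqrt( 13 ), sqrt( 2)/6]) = [- 5.14, - 4, - 10*sqrt( 11)/11, 0, sqrt(2)/6, sqrt(3)/3, 1.8,pi,sqrt(13 ),5]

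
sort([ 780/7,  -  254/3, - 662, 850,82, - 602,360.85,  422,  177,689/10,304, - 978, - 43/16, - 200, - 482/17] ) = [ - 978,-662, - 602, - 200 , - 254/3, - 482/17, - 43/16,689/10 , 82, 780/7, 177,  304,360.85,  422,850 ]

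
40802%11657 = 5831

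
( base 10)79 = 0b1001111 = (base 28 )2N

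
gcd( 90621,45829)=1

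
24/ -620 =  - 6/155 = -0.04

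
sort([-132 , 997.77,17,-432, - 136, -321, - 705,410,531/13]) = [-705, - 432, - 321, - 136,-132, 17, 531/13, 410,997.77]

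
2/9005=2/9005 = 0.00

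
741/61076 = 741/61076 = 0.01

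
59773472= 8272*7226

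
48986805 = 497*98565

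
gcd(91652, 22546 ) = 2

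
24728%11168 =2392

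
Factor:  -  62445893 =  - 62445893^1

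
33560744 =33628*998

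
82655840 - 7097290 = 75558550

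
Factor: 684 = 2^2*3^2*19^1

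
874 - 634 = 240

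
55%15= 10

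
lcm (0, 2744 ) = 0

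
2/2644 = 1/1322 = 0.00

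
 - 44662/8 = -5583+1/4 = - 5582.75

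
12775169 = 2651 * 4819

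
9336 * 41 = 382776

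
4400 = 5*880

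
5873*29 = 170317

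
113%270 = 113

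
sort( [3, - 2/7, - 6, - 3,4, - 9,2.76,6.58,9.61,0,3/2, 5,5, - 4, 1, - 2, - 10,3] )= [ - 10 , - 9, -6,-4, - 3, - 2, -2/7, 0,1,3/2,2.76,3 , 3,4, 5, 5,  6.58, 9.61 ] 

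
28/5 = 28/5= 5.60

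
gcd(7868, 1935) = 1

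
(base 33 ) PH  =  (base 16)34A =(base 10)842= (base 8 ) 1512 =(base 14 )442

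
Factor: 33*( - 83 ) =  - 2739 = -3^1*11^1*83^1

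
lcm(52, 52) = 52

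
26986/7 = 3855 + 1/7= 3855.14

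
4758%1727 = 1304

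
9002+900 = 9902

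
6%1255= 6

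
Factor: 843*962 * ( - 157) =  - 127321662 = - 2^1*3^1*13^1*37^1 * 157^1*281^1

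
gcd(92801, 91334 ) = 1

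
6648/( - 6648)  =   - 1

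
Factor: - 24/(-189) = 2^3*3^( - 2)*7^( - 1 ) = 8/63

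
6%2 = 0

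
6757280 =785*8608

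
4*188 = 752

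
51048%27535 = 23513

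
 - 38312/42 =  - 913  +  17/21  =  - 912.19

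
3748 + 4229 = 7977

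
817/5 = 163 + 2/5 = 163.40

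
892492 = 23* 38804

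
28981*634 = 18373954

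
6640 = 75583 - 68943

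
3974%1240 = 254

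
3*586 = 1758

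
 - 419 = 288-707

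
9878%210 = 8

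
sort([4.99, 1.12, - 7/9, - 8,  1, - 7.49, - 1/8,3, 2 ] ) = [ - 8, - 7.49, - 7/9, - 1/8, 1,1.12, 2,  3, 4.99]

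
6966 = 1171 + 5795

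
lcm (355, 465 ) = 33015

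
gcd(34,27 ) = 1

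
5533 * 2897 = 16029101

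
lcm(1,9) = 9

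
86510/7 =86510/7=12358.57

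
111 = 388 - 277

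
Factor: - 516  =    -  2^2*3^1* 43^1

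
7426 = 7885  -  459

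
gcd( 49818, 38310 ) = 6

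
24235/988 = 24235/988=24.53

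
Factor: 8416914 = 2^1 * 3^1*11^1*127529^1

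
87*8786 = 764382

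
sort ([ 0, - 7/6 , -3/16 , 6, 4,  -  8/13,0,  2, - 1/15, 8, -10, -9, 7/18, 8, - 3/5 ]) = [ - 10,-9,  -  7/6,  -  8/13,-3/5, - 3/16,-1/15,0,0,  7/18,2, 4,6, 8,8 ] 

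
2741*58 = 158978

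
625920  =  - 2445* (-256)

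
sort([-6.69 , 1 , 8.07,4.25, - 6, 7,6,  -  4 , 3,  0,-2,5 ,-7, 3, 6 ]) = [ - 7 ,-6.69,-6, - 4,-2, 0 , 1, 3 , 3,4.25 , 5,6,6,7,  8.07] 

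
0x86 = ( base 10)134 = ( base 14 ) 98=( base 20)6E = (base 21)68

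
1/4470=1/4470 =0.00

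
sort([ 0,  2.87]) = [0,2.87] 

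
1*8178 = 8178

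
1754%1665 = 89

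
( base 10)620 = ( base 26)NM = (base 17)228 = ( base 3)211222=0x26c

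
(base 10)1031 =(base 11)858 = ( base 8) 2007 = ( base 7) 3002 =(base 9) 1365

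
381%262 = 119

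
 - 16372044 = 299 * ( - 54756)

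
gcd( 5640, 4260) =60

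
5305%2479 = 347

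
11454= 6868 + 4586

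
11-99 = - 88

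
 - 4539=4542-9081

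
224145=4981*45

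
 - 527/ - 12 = 43+11/12=43.92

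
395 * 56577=22347915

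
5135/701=7 + 228/701 = 7.33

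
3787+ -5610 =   -  1823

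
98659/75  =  98659/75= 1315.45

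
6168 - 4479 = 1689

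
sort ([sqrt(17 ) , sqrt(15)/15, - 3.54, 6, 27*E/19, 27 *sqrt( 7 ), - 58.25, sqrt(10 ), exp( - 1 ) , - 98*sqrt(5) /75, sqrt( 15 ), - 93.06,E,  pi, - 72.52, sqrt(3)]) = [ - 93.06, - 72.52, - 58.25, - 3.54, - 98*sqrt( 5) /75,sqrt ( 15)/15, exp( - 1) , sqrt(3),E,pi, sqrt(10 ), 27*E/19  ,  sqrt(15),sqrt(17 ),  6, 27*sqrt(7 )]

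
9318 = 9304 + 14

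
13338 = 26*513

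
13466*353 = 4753498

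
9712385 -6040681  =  3671704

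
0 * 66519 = 0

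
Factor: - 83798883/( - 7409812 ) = 2^( - 2) * 3^2 * 7^1 * 53^1 * 139^( - 1)*13327^( - 1 ) * 25097^1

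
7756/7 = 1108 = 1108.00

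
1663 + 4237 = 5900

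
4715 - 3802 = 913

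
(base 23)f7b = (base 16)1fab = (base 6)101311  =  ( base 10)8107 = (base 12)4837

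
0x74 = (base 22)56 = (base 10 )116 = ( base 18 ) 68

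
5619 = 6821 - 1202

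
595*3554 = 2114630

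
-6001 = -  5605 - 396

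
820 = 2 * 410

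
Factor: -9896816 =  - 2^4*439^1*1409^1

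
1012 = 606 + 406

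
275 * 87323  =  24013825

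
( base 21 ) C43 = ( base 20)D8J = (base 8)12403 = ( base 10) 5379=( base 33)4V0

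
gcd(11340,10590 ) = 30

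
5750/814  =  7+ 26/407= 7.06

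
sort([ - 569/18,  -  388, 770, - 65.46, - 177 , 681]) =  [ - 388, - 177, - 65.46 , - 569/18,  681, 770 ]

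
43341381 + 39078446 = 82419827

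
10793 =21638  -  10845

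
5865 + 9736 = 15601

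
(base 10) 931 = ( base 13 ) 568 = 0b1110100011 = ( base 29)133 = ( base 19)2B0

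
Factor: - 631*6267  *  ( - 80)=316358160 =2^4 * 3^1 * 5^1*631^1*2089^1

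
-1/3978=  -  1 + 3977/3978 =-0.00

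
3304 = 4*826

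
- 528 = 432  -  960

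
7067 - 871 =6196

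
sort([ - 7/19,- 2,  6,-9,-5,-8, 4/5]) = [ - 9, - 8,  -  5,- 2, - 7/19, 4/5,6] 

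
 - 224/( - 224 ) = 1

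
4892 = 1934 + 2958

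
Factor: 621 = 3^3*23^1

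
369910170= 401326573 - 31416403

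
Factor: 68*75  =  2^2 * 3^1* 5^2*17^1 = 5100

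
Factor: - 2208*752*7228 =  - 2^11*3^1 * 13^1*23^1 * 47^1 * 139^1 = -12001486848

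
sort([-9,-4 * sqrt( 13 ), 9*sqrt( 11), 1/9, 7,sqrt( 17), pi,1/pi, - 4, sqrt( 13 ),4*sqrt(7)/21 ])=[-4*sqrt( 13 ),-9,-4, 1/9,  1/pi, 4*sqrt(7)/21, pi,sqrt ( 13), sqrt(17 ),7,9*sqrt ( 11)]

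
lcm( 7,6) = 42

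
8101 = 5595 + 2506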